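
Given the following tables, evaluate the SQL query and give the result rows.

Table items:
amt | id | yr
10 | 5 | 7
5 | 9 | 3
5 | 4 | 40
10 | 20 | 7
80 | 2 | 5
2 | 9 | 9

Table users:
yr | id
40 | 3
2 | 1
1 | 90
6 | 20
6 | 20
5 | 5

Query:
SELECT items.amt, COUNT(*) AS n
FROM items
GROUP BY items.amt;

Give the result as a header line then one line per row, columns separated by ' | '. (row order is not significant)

== RESULT ==
items.amt | n
10 | 2
5 | 2
80 | 1
2 | 1

Derivation:
After GROUP BY (4 rows):
items.amt | n
10 | 2
5 | 2
80 | 1
2 | 1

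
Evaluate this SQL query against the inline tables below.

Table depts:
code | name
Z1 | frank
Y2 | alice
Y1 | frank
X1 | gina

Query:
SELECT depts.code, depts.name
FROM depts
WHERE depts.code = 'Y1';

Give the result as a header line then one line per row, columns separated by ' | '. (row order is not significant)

== RESULT ==
depts.code | depts.name
Y1 | frank

Derivation:
After WHERE (1 rows):
depts.code | depts.name
Y1 | frank
After SELECT (1 rows):
depts.code | depts.name
Y1 | frank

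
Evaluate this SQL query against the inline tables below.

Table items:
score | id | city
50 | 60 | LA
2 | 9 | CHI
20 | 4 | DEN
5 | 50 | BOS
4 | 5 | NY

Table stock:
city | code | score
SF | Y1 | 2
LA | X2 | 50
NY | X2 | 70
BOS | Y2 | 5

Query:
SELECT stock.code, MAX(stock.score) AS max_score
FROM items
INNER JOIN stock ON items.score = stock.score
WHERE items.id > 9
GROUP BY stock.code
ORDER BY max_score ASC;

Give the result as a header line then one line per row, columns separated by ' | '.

== RESULT ==
stock.code | max_score
Y2 | 5
X2 | 50

Derivation:
After JOIN stock (3 rows):
items.score | items.id | items.city | stock.city | stock.code | stock.score
50 | 60 | LA | LA | X2 | 50
2 | 9 | CHI | SF | Y1 | 2
5 | 50 | BOS | BOS | Y2 | 5
After WHERE (2 rows):
items.score | items.id | items.city | stock.city | stock.code | stock.score
50 | 60 | LA | LA | X2 | 50
5 | 50 | BOS | BOS | Y2 | 5
After GROUP BY (2 rows):
stock.code | max_score
X2 | 50
Y2 | 5
After ORDER BY (2 rows):
stock.code | max_score
Y2 | 5
X2 | 50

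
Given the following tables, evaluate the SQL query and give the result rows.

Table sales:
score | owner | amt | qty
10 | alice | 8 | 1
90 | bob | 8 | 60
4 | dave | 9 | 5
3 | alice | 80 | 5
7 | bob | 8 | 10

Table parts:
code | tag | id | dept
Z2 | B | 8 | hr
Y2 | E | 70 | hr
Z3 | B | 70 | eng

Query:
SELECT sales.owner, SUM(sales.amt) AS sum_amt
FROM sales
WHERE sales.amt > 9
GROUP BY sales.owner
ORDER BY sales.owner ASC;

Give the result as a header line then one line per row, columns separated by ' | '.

After WHERE (1 rows):
sales.score | sales.owner | sales.amt | sales.qty
3 | alice | 80 | 5
After GROUP BY (1 rows):
sales.owner | sum_amt
alice | 80
After ORDER BY (1 rows):
sales.owner | sum_amt
alice | 80

== RESULT ==
sales.owner | sum_amt
alice | 80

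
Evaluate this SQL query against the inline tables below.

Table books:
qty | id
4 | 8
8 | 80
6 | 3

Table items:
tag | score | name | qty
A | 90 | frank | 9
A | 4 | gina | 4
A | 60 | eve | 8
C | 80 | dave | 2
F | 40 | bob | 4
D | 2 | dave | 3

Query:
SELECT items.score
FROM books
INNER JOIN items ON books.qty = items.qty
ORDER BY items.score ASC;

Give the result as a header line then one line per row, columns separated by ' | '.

After JOIN items (3 rows):
books.qty | books.id | items.tag | items.score | items.name | items.qty
4 | 8 | A | 4 | gina | 4
4 | 8 | F | 40 | bob | 4
8 | 80 | A | 60 | eve | 8
After SELECT (3 rows):
items.score
4
40
60
After ORDER BY (3 rows):
items.score
4
40
60

== RESULT ==
items.score
4
40
60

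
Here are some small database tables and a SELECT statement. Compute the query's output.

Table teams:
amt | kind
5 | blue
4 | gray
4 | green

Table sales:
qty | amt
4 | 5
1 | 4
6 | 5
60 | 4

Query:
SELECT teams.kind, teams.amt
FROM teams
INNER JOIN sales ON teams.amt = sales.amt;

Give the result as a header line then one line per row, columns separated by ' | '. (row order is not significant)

After JOIN sales (6 rows):
teams.amt | teams.kind | sales.qty | sales.amt
5 | blue | 4 | 5
5 | blue | 6 | 5
4 | gray | 1 | 4
4 | gray | 60 | 4
4 | green | 1 | 4
4 | green | 60 | 4
After SELECT (6 rows):
teams.kind | teams.amt
blue | 5
blue | 5
gray | 4
gray | 4
green | 4
green | 4

== RESULT ==
teams.kind | teams.amt
blue | 5
blue | 5
gray | 4
gray | 4
green | 4
green | 4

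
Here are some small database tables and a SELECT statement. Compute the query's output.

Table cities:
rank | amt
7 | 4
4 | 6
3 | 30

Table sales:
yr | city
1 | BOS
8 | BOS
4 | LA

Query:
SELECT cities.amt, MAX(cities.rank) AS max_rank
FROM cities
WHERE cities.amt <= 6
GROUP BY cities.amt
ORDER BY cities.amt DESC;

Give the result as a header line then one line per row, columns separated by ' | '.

After WHERE (2 rows):
cities.rank | cities.amt
7 | 4
4 | 6
After GROUP BY (2 rows):
cities.amt | max_rank
4 | 7
6 | 4
After ORDER BY (2 rows):
cities.amt | max_rank
6 | 4
4 | 7

== RESULT ==
cities.amt | max_rank
6 | 4
4 | 7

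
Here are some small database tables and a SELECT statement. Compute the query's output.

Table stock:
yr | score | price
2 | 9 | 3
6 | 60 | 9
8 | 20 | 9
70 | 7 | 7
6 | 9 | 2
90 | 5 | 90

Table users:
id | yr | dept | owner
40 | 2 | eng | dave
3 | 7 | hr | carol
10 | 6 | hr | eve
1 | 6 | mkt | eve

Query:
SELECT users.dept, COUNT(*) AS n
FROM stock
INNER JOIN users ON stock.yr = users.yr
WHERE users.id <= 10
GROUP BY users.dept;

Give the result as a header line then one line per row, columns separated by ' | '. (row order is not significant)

== RESULT ==
users.dept | n
hr | 2
mkt | 2

Derivation:
After JOIN users (5 rows):
stock.yr | stock.score | stock.price | users.id | users.yr | users.dept | users.owner
2 | 9 | 3 | 40 | 2 | eng | dave
6 | 60 | 9 | 10 | 6 | hr | eve
6 | 60 | 9 | 1 | 6 | mkt | eve
6 | 9 | 2 | 10 | 6 | hr | eve
6 | 9 | 2 | 1 | 6 | mkt | eve
After WHERE (4 rows):
stock.yr | stock.score | stock.price | users.id | users.yr | users.dept | users.owner
6 | 60 | 9 | 10 | 6 | hr | eve
6 | 60 | 9 | 1 | 6 | mkt | eve
6 | 9 | 2 | 10 | 6 | hr | eve
6 | 9 | 2 | 1 | 6 | mkt | eve
After GROUP BY (2 rows):
users.dept | n
hr | 2
mkt | 2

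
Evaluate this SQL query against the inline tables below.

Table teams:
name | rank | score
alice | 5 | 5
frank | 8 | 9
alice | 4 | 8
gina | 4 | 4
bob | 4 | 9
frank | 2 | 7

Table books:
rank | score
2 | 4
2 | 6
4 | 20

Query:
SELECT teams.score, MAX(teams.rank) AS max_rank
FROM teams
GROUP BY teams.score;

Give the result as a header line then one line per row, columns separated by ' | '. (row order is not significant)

== RESULT ==
teams.score | max_rank
5 | 5
9 | 8
8 | 4
4 | 4
7 | 2

Derivation:
After GROUP BY (5 rows):
teams.score | max_rank
5 | 5
9 | 8
8 | 4
4 | 4
7 | 2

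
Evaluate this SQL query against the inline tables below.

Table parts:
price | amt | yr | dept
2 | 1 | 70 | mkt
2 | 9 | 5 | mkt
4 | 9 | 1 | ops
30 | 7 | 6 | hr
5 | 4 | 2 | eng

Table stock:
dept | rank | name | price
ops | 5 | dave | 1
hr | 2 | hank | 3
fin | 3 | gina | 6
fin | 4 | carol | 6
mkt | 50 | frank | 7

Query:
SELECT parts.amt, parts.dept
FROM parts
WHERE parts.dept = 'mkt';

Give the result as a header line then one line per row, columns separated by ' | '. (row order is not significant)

== RESULT ==
parts.amt | parts.dept
1 | mkt
9 | mkt

Derivation:
After WHERE (2 rows):
parts.price | parts.amt | parts.yr | parts.dept
2 | 1 | 70 | mkt
2 | 9 | 5 | mkt
After SELECT (2 rows):
parts.amt | parts.dept
1 | mkt
9 | mkt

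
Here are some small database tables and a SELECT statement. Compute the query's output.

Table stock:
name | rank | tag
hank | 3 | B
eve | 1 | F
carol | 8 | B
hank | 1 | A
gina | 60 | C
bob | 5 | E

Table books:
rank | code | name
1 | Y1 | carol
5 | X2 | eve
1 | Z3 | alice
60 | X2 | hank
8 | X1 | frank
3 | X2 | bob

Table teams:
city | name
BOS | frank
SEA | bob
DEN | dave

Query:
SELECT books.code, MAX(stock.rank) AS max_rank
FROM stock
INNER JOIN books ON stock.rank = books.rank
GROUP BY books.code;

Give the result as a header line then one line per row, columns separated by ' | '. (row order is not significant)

After JOIN books (8 rows):
stock.name | stock.rank | stock.tag | books.rank | books.code | books.name
hank | 3 | B | 3 | X2 | bob
eve | 1 | F | 1 | Y1 | carol
eve | 1 | F | 1 | Z3 | alice
carol | 8 | B | 8 | X1 | frank
hank | 1 | A | 1 | Y1 | carol
hank | 1 | A | 1 | Z3 | alice
gina | 60 | C | 60 | X2 | hank
bob | 5 | E | 5 | X2 | eve
After GROUP BY (4 rows):
books.code | max_rank
X2 | 60
Y1 | 1
Z3 | 1
X1 | 8

== RESULT ==
books.code | max_rank
X2 | 60
Y1 | 1
Z3 | 1
X1 | 8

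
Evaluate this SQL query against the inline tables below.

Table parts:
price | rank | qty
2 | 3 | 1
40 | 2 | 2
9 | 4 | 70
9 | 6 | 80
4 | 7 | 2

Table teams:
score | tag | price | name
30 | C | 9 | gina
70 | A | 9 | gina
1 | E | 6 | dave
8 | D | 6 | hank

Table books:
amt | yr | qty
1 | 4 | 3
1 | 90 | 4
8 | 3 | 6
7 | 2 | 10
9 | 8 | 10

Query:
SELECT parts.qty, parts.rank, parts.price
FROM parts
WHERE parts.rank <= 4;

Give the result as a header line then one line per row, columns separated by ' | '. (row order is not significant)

After WHERE (3 rows):
parts.price | parts.rank | parts.qty
2 | 3 | 1
40 | 2 | 2
9 | 4 | 70
After SELECT (3 rows):
parts.qty | parts.rank | parts.price
1 | 3 | 2
2 | 2 | 40
70 | 4 | 9

== RESULT ==
parts.qty | parts.rank | parts.price
1 | 3 | 2
2 | 2 | 40
70 | 4 | 9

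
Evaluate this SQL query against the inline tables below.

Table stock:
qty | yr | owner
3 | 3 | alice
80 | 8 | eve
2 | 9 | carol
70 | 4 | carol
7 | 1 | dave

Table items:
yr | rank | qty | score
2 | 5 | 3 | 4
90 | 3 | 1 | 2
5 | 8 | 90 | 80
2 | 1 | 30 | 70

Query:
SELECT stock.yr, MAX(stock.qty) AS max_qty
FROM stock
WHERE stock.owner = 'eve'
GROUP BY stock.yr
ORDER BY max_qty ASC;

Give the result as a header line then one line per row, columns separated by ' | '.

After WHERE (1 rows):
stock.qty | stock.yr | stock.owner
80 | 8 | eve
After GROUP BY (1 rows):
stock.yr | max_qty
8 | 80
After ORDER BY (1 rows):
stock.yr | max_qty
8 | 80

== RESULT ==
stock.yr | max_qty
8 | 80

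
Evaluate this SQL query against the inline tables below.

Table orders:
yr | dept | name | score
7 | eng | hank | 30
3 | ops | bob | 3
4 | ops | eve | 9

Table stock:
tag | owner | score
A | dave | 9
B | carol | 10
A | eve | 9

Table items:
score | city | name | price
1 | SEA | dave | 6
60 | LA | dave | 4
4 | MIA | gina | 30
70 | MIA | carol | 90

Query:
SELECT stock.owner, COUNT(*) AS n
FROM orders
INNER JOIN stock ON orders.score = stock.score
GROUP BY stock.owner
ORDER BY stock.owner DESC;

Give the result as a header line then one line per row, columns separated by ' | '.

After JOIN stock (2 rows):
orders.yr | orders.dept | orders.name | orders.score | stock.tag | stock.owner | stock.score
4 | ops | eve | 9 | A | dave | 9
4 | ops | eve | 9 | A | eve | 9
After GROUP BY (2 rows):
stock.owner | n
dave | 1
eve | 1
After ORDER BY (2 rows):
stock.owner | n
eve | 1
dave | 1

== RESULT ==
stock.owner | n
eve | 1
dave | 1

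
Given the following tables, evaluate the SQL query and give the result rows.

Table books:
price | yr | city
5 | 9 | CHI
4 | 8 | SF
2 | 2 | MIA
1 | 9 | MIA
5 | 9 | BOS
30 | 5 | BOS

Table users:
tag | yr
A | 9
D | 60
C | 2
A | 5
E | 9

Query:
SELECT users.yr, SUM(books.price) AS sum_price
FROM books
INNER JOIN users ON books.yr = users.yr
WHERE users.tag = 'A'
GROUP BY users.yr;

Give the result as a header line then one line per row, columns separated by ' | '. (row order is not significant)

After JOIN users (8 rows):
books.price | books.yr | books.city | users.tag | users.yr
5 | 9 | CHI | A | 9
5 | 9 | CHI | E | 9
2 | 2 | MIA | C | 2
1 | 9 | MIA | A | 9
1 | 9 | MIA | E | 9
5 | 9 | BOS | A | 9
5 | 9 | BOS | E | 9
30 | 5 | BOS | A | 5
After WHERE (4 rows):
books.price | books.yr | books.city | users.tag | users.yr
5 | 9 | CHI | A | 9
1 | 9 | MIA | A | 9
5 | 9 | BOS | A | 9
30 | 5 | BOS | A | 5
After GROUP BY (2 rows):
users.yr | sum_price
9 | 11
5 | 30

== RESULT ==
users.yr | sum_price
9 | 11
5 | 30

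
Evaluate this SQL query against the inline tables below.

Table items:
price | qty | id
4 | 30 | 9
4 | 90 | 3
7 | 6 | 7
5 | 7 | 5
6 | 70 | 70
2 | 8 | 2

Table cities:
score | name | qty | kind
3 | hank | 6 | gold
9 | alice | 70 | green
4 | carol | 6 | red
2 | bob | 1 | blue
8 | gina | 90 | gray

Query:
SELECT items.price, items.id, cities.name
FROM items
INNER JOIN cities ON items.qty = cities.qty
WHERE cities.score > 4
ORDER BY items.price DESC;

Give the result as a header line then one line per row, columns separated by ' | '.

After JOIN cities (4 rows):
items.price | items.qty | items.id | cities.score | cities.name | cities.qty | cities.kind
4 | 90 | 3 | 8 | gina | 90 | gray
7 | 6 | 7 | 3 | hank | 6 | gold
7 | 6 | 7 | 4 | carol | 6 | red
6 | 70 | 70 | 9 | alice | 70 | green
After WHERE (2 rows):
items.price | items.qty | items.id | cities.score | cities.name | cities.qty | cities.kind
4 | 90 | 3 | 8 | gina | 90 | gray
6 | 70 | 70 | 9 | alice | 70 | green
After SELECT (2 rows):
items.price | items.id | cities.name
4 | 3 | gina
6 | 70 | alice
After ORDER BY (2 rows):
items.price | items.id | cities.name
6 | 70 | alice
4 | 3 | gina

== RESULT ==
items.price | items.id | cities.name
6 | 70 | alice
4 | 3 | gina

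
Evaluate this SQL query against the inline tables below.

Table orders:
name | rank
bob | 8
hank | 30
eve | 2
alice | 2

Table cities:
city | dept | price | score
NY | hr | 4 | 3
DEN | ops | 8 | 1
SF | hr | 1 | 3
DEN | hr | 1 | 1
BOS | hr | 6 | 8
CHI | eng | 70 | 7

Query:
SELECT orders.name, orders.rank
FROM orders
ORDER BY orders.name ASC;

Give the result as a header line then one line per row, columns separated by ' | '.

After SELECT (4 rows):
orders.name | orders.rank
bob | 8
hank | 30
eve | 2
alice | 2
After ORDER BY (4 rows):
orders.name | orders.rank
alice | 2
bob | 8
eve | 2
hank | 30

== RESULT ==
orders.name | orders.rank
alice | 2
bob | 8
eve | 2
hank | 30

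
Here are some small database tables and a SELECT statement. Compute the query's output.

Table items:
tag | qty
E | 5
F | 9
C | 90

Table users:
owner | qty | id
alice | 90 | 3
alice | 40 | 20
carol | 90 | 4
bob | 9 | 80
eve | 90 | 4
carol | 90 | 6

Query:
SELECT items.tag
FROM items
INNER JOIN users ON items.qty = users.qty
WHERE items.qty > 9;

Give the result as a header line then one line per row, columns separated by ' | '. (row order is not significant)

== RESULT ==
items.tag
C
C
C
C

Derivation:
After JOIN users (5 rows):
items.tag | items.qty | users.owner | users.qty | users.id
F | 9 | bob | 9 | 80
C | 90 | alice | 90 | 3
C | 90 | carol | 90 | 4
C | 90 | eve | 90 | 4
C | 90 | carol | 90 | 6
After WHERE (4 rows):
items.tag | items.qty | users.owner | users.qty | users.id
C | 90 | alice | 90 | 3
C | 90 | carol | 90 | 4
C | 90 | eve | 90 | 4
C | 90 | carol | 90 | 6
After SELECT (4 rows):
items.tag
C
C
C
C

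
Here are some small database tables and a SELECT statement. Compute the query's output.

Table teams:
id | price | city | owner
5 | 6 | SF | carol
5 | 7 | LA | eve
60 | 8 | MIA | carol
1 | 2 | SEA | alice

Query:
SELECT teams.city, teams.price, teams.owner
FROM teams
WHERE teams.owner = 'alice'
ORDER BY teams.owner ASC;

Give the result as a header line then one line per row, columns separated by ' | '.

After WHERE (1 rows):
teams.id | teams.price | teams.city | teams.owner
1 | 2 | SEA | alice
After SELECT (1 rows):
teams.city | teams.price | teams.owner
SEA | 2 | alice
After ORDER BY (1 rows):
teams.city | teams.price | teams.owner
SEA | 2 | alice

== RESULT ==
teams.city | teams.price | teams.owner
SEA | 2 | alice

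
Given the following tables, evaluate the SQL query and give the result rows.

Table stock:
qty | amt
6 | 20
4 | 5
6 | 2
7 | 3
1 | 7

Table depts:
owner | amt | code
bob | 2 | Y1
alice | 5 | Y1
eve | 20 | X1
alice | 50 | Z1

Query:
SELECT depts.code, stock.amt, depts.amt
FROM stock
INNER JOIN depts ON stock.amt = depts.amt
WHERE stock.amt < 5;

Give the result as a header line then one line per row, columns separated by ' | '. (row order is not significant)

After JOIN depts (3 rows):
stock.qty | stock.amt | depts.owner | depts.amt | depts.code
6 | 20 | eve | 20 | X1
4 | 5 | alice | 5 | Y1
6 | 2 | bob | 2 | Y1
After WHERE (1 rows):
stock.qty | stock.amt | depts.owner | depts.amt | depts.code
6 | 2 | bob | 2 | Y1
After SELECT (1 rows):
depts.code | stock.amt | depts.amt
Y1 | 2 | 2

== RESULT ==
depts.code | stock.amt | depts.amt
Y1 | 2 | 2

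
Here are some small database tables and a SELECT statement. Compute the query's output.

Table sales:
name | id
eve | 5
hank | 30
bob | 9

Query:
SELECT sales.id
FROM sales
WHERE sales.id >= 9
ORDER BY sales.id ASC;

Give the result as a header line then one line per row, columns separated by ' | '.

After WHERE (2 rows):
sales.name | sales.id
hank | 30
bob | 9
After SELECT (2 rows):
sales.id
30
9
After ORDER BY (2 rows):
sales.id
9
30

== RESULT ==
sales.id
9
30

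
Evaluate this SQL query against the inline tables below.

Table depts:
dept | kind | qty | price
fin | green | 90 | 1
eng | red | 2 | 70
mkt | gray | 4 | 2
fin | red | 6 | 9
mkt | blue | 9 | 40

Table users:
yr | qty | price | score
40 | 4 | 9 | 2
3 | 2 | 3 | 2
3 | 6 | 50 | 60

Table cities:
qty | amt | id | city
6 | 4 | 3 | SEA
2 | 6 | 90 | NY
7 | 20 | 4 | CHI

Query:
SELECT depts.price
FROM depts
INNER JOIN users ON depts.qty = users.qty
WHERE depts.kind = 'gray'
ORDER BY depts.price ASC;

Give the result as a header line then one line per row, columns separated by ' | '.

== RESULT ==
depts.price
2

Derivation:
After JOIN users (3 rows):
depts.dept | depts.kind | depts.qty | depts.price | users.yr | users.qty | users.price | users.score
eng | red | 2 | 70 | 3 | 2 | 3 | 2
mkt | gray | 4 | 2 | 40 | 4 | 9 | 2
fin | red | 6 | 9 | 3 | 6 | 50 | 60
After WHERE (1 rows):
depts.dept | depts.kind | depts.qty | depts.price | users.yr | users.qty | users.price | users.score
mkt | gray | 4 | 2 | 40 | 4 | 9 | 2
After SELECT (1 rows):
depts.price
2
After ORDER BY (1 rows):
depts.price
2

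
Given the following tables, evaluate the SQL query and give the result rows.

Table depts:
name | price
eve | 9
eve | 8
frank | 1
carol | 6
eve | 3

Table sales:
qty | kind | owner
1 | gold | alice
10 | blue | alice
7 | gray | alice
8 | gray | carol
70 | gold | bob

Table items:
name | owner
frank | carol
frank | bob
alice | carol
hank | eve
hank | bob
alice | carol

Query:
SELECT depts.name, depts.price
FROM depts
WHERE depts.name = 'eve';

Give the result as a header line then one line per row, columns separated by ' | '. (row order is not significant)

After WHERE (3 rows):
depts.name | depts.price
eve | 9
eve | 8
eve | 3
After SELECT (3 rows):
depts.name | depts.price
eve | 9
eve | 8
eve | 3

== RESULT ==
depts.name | depts.price
eve | 9
eve | 8
eve | 3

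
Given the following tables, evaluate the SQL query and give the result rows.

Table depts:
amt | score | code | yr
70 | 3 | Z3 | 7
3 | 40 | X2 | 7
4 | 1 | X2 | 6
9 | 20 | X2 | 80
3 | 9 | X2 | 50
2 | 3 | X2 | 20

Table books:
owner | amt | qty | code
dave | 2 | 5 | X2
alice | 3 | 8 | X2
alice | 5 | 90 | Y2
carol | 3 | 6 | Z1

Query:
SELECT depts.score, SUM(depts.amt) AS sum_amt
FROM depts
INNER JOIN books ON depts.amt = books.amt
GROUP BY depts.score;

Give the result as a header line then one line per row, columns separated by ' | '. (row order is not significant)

== RESULT ==
depts.score | sum_amt
40 | 6
9 | 6
3 | 2

Derivation:
After JOIN books (5 rows):
depts.amt | depts.score | depts.code | depts.yr | books.owner | books.amt | books.qty | books.code
3 | 40 | X2 | 7 | alice | 3 | 8 | X2
3 | 40 | X2 | 7 | carol | 3 | 6 | Z1
3 | 9 | X2 | 50 | alice | 3 | 8 | X2
3 | 9 | X2 | 50 | carol | 3 | 6 | Z1
2 | 3 | X2 | 20 | dave | 2 | 5 | X2
After GROUP BY (3 rows):
depts.score | sum_amt
40 | 6
9 | 6
3 | 2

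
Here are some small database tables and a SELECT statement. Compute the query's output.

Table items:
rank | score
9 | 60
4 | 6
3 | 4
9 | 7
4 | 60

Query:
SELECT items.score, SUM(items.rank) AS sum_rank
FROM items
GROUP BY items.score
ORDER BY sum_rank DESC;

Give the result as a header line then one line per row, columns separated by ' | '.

After GROUP BY (4 rows):
items.score | sum_rank
60 | 13
6 | 4
4 | 3
7 | 9
After ORDER BY (4 rows):
items.score | sum_rank
60 | 13
7 | 9
6 | 4
4 | 3

== RESULT ==
items.score | sum_rank
60 | 13
7 | 9
6 | 4
4 | 3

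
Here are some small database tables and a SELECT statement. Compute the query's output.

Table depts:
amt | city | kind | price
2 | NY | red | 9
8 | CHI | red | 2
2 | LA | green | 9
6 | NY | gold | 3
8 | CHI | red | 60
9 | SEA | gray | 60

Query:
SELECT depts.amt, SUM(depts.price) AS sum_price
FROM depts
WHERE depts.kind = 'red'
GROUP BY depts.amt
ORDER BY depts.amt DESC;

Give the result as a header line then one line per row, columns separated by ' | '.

After WHERE (3 rows):
depts.amt | depts.city | depts.kind | depts.price
2 | NY | red | 9
8 | CHI | red | 2
8 | CHI | red | 60
After GROUP BY (2 rows):
depts.amt | sum_price
2 | 9
8 | 62
After ORDER BY (2 rows):
depts.amt | sum_price
8 | 62
2 | 9

== RESULT ==
depts.amt | sum_price
8 | 62
2 | 9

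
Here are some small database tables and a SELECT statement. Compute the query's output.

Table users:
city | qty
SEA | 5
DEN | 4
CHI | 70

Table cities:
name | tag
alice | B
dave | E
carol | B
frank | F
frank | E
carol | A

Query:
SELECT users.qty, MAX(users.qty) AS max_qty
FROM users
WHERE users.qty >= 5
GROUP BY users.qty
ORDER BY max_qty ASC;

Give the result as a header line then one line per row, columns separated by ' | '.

After WHERE (2 rows):
users.city | users.qty
SEA | 5
CHI | 70
After GROUP BY (2 rows):
users.qty | max_qty
5 | 5
70 | 70
After ORDER BY (2 rows):
users.qty | max_qty
5 | 5
70 | 70

== RESULT ==
users.qty | max_qty
5 | 5
70 | 70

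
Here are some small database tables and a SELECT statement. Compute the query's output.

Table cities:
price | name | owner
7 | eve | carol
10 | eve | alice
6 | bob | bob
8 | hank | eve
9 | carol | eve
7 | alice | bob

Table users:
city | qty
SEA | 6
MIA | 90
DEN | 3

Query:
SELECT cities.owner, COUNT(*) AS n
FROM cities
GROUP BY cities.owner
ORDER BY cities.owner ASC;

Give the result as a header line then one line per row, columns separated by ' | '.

After GROUP BY (4 rows):
cities.owner | n
carol | 1
alice | 1
bob | 2
eve | 2
After ORDER BY (4 rows):
cities.owner | n
alice | 1
bob | 2
carol | 1
eve | 2

== RESULT ==
cities.owner | n
alice | 1
bob | 2
carol | 1
eve | 2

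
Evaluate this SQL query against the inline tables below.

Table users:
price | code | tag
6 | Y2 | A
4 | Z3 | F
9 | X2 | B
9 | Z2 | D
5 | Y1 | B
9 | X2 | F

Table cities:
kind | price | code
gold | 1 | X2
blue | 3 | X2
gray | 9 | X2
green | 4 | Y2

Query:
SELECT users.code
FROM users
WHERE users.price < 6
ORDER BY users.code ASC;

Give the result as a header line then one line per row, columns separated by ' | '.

After WHERE (2 rows):
users.price | users.code | users.tag
4 | Z3 | F
5 | Y1 | B
After SELECT (2 rows):
users.code
Z3
Y1
After ORDER BY (2 rows):
users.code
Y1
Z3

== RESULT ==
users.code
Y1
Z3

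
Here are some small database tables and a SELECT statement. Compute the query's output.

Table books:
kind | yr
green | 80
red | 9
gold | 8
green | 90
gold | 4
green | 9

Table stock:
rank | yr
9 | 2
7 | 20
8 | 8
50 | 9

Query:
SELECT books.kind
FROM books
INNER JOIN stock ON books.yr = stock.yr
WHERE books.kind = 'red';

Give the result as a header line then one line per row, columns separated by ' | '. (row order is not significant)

== RESULT ==
books.kind
red

Derivation:
After JOIN stock (3 rows):
books.kind | books.yr | stock.rank | stock.yr
red | 9 | 50 | 9
gold | 8 | 8 | 8
green | 9 | 50 | 9
After WHERE (1 rows):
books.kind | books.yr | stock.rank | stock.yr
red | 9 | 50 | 9
After SELECT (1 rows):
books.kind
red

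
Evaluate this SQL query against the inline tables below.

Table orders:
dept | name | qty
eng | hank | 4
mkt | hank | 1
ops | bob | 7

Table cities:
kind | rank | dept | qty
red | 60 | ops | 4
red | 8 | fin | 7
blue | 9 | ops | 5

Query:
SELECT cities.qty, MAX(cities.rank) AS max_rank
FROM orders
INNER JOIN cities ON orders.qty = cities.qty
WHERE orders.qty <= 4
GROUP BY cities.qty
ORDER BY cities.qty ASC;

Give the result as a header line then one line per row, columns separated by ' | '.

== RESULT ==
cities.qty | max_rank
4 | 60

Derivation:
After JOIN cities (2 rows):
orders.dept | orders.name | orders.qty | cities.kind | cities.rank | cities.dept | cities.qty
eng | hank | 4 | red | 60 | ops | 4
ops | bob | 7 | red | 8 | fin | 7
After WHERE (1 rows):
orders.dept | orders.name | orders.qty | cities.kind | cities.rank | cities.dept | cities.qty
eng | hank | 4 | red | 60 | ops | 4
After GROUP BY (1 rows):
cities.qty | max_rank
4 | 60
After ORDER BY (1 rows):
cities.qty | max_rank
4 | 60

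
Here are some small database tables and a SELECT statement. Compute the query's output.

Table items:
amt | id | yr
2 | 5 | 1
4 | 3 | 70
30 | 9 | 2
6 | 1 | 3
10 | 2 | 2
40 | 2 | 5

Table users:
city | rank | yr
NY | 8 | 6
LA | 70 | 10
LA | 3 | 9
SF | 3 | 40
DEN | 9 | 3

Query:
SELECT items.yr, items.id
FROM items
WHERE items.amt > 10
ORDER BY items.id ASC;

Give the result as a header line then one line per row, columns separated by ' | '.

== RESULT ==
items.yr | items.id
5 | 2
2 | 9

Derivation:
After WHERE (2 rows):
items.amt | items.id | items.yr
30 | 9 | 2
40 | 2 | 5
After SELECT (2 rows):
items.yr | items.id
2 | 9
5 | 2
After ORDER BY (2 rows):
items.yr | items.id
5 | 2
2 | 9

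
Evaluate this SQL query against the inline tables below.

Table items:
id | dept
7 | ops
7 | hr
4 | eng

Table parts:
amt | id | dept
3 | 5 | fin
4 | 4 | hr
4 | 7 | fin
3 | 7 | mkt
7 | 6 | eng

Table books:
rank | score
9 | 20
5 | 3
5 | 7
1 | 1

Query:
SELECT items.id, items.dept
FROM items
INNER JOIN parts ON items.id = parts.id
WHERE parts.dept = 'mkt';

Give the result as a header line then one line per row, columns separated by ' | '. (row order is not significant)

== RESULT ==
items.id | items.dept
7 | ops
7 | hr

Derivation:
After JOIN parts (5 rows):
items.id | items.dept | parts.amt | parts.id | parts.dept
7 | ops | 4 | 7 | fin
7 | ops | 3 | 7 | mkt
7 | hr | 4 | 7 | fin
7 | hr | 3 | 7 | mkt
4 | eng | 4 | 4 | hr
After WHERE (2 rows):
items.id | items.dept | parts.amt | parts.id | parts.dept
7 | ops | 3 | 7 | mkt
7 | hr | 3 | 7 | mkt
After SELECT (2 rows):
items.id | items.dept
7 | ops
7 | hr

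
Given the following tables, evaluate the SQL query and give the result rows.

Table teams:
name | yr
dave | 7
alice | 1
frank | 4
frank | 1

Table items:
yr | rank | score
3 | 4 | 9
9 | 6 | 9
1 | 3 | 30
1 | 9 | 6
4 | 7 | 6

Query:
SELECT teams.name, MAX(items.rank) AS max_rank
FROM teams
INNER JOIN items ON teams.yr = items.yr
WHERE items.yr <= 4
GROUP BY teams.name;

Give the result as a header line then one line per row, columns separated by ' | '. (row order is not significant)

== RESULT ==
teams.name | max_rank
alice | 9
frank | 9

Derivation:
After JOIN items (5 rows):
teams.name | teams.yr | items.yr | items.rank | items.score
alice | 1 | 1 | 3 | 30
alice | 1 | 1 | 9 | 6
frank | 4 | 4 | 7 | 6
frank | 1 | 1 | 3 | 30
frank | 1 | 1 | 9 | 6
After WHERE (5 rows):
teams.name | teams.yr | items.yr | items.rank | items.score
alice | 1 | 1 | 3 | 30
alice | 1 | 1 | 9 | 6
frank | 4 | 4 | 7 | 6
frank | 1 | 1 | 3 | 30
frank | 1 | 1 | 9 | 6
After GROUP BY (2 rows):
teams.name | max_rank
alice | 9
frank | 9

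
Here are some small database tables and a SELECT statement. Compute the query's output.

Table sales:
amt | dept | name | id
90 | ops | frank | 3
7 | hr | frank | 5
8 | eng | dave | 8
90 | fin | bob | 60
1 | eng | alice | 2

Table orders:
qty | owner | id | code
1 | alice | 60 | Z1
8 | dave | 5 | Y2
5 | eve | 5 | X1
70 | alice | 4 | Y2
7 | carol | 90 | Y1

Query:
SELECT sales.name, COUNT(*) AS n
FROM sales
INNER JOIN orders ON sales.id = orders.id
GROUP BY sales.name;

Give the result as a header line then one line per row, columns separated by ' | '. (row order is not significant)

After JOIN orders (3 rows):
sales.amt | sales.dept | sales.name | sales.id | orders.qty | orders.owner | orders.id | orders.code
7 | hr | frank | 5 | 8 | dave | 5 | Y2
7 | hr | frank | 5 | 5 | eve | 5 | X1
90 | fin | bob | 60 | 1 | alice | 60 | Z1
After GROUP BY (2 rows):
sales.name | n
frank | 2
bob | 1

== RESULT ==
sales.name | n
frank | 2
bob | 1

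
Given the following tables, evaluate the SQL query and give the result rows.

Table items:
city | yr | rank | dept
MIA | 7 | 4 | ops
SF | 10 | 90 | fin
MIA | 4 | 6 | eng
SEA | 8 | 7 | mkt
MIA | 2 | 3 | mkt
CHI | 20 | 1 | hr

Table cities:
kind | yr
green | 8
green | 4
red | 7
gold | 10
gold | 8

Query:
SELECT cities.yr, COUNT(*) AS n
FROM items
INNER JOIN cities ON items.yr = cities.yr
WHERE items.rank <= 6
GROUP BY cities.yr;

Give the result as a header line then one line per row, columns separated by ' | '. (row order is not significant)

== RESULT ==
cities.yr | n
7 | 1
4 | 1

Derivation:
After JOIN cities (5 rows):
items.city | items.yr | items.rank | items.dept | cities.kind | cities.yr
MIA | 7 | 4 | ops | red | 7
SF | 10 | 90 | fin | gold | 10
MIA | 4 | 6 | eng | green | 4
SEA | 8 | 7 | mkt | green | 8
SEA | 8 | 7 | mkt | gold | 8
After WHERE (2 rows):
items.city | items.yr | items.rank | items.dept | cities.kind | cities.yr
MIA | 7 | 4 | ops | red | 7
MIA | 4 | 6 | eng | green | 4
After GROUP BY (2 rows):
cities.yr | n
7 | 1
4 | 1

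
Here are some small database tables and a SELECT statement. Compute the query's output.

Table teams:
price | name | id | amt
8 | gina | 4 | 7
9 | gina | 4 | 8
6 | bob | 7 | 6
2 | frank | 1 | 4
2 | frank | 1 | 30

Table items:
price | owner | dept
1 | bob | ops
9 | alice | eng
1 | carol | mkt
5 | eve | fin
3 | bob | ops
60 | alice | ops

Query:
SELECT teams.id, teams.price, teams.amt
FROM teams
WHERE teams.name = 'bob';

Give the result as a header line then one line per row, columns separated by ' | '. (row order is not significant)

After WHERE (1 rows):
teams.price | teams.name | teams.id | teams.amt
6 | bob | 7 | 6
After SELECT (1 rows):
teams.id | teams.price | teams.amt
7 | 6 | 6

== RESULT ==
teams.id | teams.price | teams.amt
7 | 6 | 6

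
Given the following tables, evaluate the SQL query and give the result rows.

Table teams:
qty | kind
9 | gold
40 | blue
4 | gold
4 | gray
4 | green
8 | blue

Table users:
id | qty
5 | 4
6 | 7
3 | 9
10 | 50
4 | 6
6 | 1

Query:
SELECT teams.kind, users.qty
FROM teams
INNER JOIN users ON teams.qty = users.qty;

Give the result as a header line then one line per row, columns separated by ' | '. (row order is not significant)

After JOIN users (4 rows):
teams.qty | teams.kind | users.id | users.qty
9 | gold | 3 | 9
4 | gold | 5 | 4
4 | gray | 5 | 4
4 | green | 5 | 4
After SELECT (4 rows):
teams.kind | users.qty
gold | 9
gold | 4
gray | 4
green | 4

== RESULT ==
teams.kind | users.qty
gold | 9
gold | 4
gray | 4
green | 4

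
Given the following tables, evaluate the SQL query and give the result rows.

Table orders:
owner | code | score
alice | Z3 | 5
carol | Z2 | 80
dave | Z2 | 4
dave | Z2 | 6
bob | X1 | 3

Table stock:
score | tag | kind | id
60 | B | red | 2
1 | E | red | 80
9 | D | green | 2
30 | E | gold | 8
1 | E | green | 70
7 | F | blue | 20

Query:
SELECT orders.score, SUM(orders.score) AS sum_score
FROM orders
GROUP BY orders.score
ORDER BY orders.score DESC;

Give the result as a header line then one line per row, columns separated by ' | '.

== RESULT ==
orders.score | sum_score
80 | 80
6 | 6
5 | 5
4 | 4
3 | 3

Derivation:
After GROUP BY (5 rows):
orders.score | sum_score
5 | 5
80 | 80
4 | 4
6 | 6
3 | 3
After ORDER BY (5 rows):
orders.score | sum_score
80 | 80
6 | 6
5 | 5
4 | 4
3 | 3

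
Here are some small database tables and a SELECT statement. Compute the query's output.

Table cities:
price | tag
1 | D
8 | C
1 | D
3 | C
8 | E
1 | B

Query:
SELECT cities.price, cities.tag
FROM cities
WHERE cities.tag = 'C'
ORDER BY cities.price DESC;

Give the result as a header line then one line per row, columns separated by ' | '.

After WHERE (2 rows):
cities.price | cities.tag
8 | C
3 | C
After SELECT (2 rows):
cities.price | cities.tag
8 | C
3 | C
After ORDER BY (2 rows):
cities.price | cities.tag
8 | C
3 | C

== RESULT ==
cities.price | cities.tag
8 | C
3 | C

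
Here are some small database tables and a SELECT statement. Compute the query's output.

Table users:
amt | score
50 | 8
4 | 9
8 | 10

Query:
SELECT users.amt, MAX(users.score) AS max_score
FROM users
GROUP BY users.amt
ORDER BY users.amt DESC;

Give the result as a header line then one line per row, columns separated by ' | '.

== RESULT ==
users.amt | max_score
50 | 8
8 | 10
4 | 9

Derivation:
After GROUP BY (3 rows):
users.amt | max_score
50 | 8
4 | 9
8 | 10
After ORDER BY (3 rows):
users.amt | max_score
50 | 8
8 | 10
4 | 9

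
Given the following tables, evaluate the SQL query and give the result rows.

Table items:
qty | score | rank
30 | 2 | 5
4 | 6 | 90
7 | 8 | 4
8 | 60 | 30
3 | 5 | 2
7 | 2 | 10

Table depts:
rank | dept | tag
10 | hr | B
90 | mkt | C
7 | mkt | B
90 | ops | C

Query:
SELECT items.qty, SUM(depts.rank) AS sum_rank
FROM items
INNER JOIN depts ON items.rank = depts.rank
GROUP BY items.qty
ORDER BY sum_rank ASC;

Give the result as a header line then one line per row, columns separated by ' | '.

After JOIN depts (3 rows):
items.qty | items.score | items.rank | depts.rank | depts.dept | depts.tag
4 | 6 | 90 | 90 | mkt | C
4 | 6 | 90 | 90 | ops | C
7 | 2 | 10 | 10 | hr | B
After GROUP BY (2 rows):
items.qty | sum_rank
4 | 180
7 | 10
After ORDER BY (2 rows):
items.qty | sum_rank
7 | 10
4 | 180

== RESULT ==
items.qty | sum_rank
7 | 10
4 | 180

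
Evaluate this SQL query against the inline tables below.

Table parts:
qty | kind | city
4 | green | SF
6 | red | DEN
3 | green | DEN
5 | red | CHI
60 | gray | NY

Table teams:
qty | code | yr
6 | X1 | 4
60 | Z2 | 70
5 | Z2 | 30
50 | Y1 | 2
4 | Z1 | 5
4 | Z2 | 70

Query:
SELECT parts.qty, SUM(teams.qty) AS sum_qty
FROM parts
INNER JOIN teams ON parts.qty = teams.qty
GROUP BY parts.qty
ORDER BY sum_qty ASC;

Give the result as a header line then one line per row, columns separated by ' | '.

== RESULT ==
parts.qty | sum_qty
5 | 5
6 | 6
4 | 8
60 | 60

Derivation:
After JOIN teams (5 rows):
parts.qty | parts.kind | parts.city | teams.qty | teams.code | teams.yr
4 | green | SF | 4 | Z1 | 5
4 | green | SF | 4 | Z2 | 70
6 | red | DEN | 6 | X1 | 4
5 | red | CHI | 5 | Z2 | 30
60 | gray | NY | 60 | Z2 | 70
After GROUP BY (4 rows):
parts.qty | sum_qty
4 | 8
6 | 6
5 | 5
60 | 60
After ORDER BY (4 rows):
parts.qty | sum_qty
5 | 5
6 | 6
4 | 8
60 | 60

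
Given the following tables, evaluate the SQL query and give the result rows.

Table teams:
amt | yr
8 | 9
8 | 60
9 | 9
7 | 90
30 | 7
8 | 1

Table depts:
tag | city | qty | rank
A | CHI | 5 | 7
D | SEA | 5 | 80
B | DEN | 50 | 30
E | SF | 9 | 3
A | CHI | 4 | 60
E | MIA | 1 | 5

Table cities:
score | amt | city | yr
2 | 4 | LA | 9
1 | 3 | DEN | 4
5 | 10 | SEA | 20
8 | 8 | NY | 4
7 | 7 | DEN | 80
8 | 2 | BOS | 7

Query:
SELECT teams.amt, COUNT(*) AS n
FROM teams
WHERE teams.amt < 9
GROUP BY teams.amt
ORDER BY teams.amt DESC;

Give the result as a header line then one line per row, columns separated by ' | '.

== RESULT ==
teams.amt | n
8 | 3
7 | 1

Derivation:
After WHERE (4 rows):
teams.amt | teams.yr
8 | 9
8 | 60
7 | 90
8 | 1
After GROUP BY (2 rows):
teams.amt | n
8 | 3
7 | 1
After ORDER BY (2 rows):
teams.amt | n
8 | 3
7 | 1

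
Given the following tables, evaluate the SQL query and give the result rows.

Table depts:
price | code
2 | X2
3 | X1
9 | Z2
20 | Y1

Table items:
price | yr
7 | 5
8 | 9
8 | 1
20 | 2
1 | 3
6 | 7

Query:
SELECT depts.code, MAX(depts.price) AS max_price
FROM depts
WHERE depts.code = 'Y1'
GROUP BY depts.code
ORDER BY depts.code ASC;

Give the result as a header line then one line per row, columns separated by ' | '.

After WHERE (1 rows):
depts.price | depts.code
20 | Y1
After GROUP BY (1 rows):
depts.code | max_price
Y1 | 20
After ORDER BY (1 rows):
depts.code | max_price
Y1 | 20

== RESULT ==
depts.code | max_price
Y1 | 20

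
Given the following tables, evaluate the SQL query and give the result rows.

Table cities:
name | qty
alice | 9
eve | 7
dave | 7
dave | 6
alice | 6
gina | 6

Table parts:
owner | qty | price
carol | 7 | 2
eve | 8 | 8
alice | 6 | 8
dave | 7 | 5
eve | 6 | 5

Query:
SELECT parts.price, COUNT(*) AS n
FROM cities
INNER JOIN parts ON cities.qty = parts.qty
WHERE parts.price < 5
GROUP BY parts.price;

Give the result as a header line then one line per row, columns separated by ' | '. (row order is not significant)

After JOIN parts (10 rows):
cities.name | cities.qty | parts.owner | parts.qty | parts.price
eve | 7 | carol | 7 | 2
eve | 7 | dave | 7 | 5
dave | 7 | carol | 7 | 2
dave | 7 | dave | 7 | 5
dave | 6 | alice | 6 | 8
dave | 6 | eve | 6 | 5
alice | 6 | alice | 6 | 8
alice | 6 | eve | 6 | 5
gina | 6 | alice | 6 | 8
gina | 6 | eve | 6 | 5
After WHERE (2 rows):
cities.name | cities.qty | parts.owner | parts.qty | parts.price
eve | 7 | carol | 7 | 2
dave | 7 | carol | 7 | 2
After GROUP BY (1 rows):
parts.price | n
2 | 2

== RESULT ==
parts.price | n
2 | 2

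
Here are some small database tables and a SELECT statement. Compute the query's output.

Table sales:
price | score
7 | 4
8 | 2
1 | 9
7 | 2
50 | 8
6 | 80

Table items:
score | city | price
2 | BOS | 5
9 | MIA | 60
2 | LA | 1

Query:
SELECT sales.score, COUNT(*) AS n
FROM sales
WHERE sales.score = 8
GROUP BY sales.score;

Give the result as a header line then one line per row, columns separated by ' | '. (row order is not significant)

== RESULT ==
sales.score | n
8 | 1

Derivation:
After WHERE (1 rows):
sales.price | sales.score
50 | 8
After GROUP BY (1 rows):
sales.score | n
8 | 1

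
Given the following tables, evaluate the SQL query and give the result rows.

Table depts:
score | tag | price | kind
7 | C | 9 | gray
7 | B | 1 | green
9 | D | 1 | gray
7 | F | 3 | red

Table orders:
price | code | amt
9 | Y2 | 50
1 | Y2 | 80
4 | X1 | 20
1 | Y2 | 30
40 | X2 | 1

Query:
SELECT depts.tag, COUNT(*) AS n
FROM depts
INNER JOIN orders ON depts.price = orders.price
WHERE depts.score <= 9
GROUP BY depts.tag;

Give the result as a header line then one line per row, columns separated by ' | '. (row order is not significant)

After JOIN orders (5 rows):
depts.score | depts.tag | depts.price | depts.kind | orders.price | orders.code | orders.amt
7 | C | 9 | gray | 9 | Y2 | 50
7 | B | 1 | green | 1 | Y2 | 80
7 | B | 1 | green | 1 | Y2 | 30
9 | D | 1 | gray | 1 | Y2 | 80
9 | D | 1 | gray | 1 | Y2 | 30
After WHERE (5 rows):
depts.score | depts.tag | depts.price | depts.kind | orders.price | orders.code | orders.amt
7 | C | 9 | gray | 9 | Y2 | 50
7 | B | 1 | green | 1 | Y2 | 80
7 | B | 1 | green | 1 | Y2 | 30
9 | D | 1 | gray | 1 | Y2 | 80
9 | D | 1 | gray | 1 | Y2 | 30
After GROUP BY (3 rows):
depts.tag | n
C | 1
B | 2
D | 2

== RESULT ==
depts.tag | n
C | 1
B | 2
D | 2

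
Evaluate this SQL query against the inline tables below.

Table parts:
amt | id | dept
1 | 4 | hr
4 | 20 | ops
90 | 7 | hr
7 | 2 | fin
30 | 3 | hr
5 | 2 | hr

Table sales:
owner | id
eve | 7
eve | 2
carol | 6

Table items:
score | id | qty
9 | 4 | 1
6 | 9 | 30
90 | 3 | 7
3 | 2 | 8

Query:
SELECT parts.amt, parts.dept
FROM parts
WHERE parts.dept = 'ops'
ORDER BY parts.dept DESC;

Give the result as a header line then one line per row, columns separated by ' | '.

After WHERE (1 rows):
parts.amt | parts.id | parts.dept
4 | 20 | ops
After SELECT (1 rows):
parts.amt | parts.dept
4 | ops
After ORDER BY (1 rows):
parts.amt | parts.dept
4 | ops

== RESULT ==
parts.amt | parts.dept
4 | ops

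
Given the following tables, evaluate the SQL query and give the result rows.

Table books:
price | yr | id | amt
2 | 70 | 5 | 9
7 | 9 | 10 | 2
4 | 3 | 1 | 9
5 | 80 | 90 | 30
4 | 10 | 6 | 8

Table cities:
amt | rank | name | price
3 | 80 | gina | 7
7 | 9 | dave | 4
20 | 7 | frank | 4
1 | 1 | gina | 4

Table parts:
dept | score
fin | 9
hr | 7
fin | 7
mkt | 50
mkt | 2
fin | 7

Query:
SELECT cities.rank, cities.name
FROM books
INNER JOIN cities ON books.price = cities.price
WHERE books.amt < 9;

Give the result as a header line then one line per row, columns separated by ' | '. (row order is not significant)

== RESULT ==
cities.rank | cities.name
80 | gina
9 | dave
7 | frank
1 | gina

Derivation:
After JOIN cities (7 rows):
books.price | books.yr | books.id | books.amt | cities.amt | cities.rank | cities.name | cities.price
7 | 9 | 10 | 2 | 3 | 80 | gina | 7
4 | 3 | 1 | 9 | 7 | 9 | dave | 4
4 | 3 | 1 | 9 | 20 | 7 | frank | 4
4 | 3 | 1 | 9 | 1 | 1 | gina | 4
4 | 10 | 6 | 8 | 7 | 9 | dave | 4
4 | 10 | 6 | 8 | 20 | 7 | frank | 4
4 | 10 | 6 | 8 | 1 | 1 | gina | 4
After WHERE (4 rows):
books.price | books.yr | books.id | books.amt | cities.amt | cities.rank | cities.name | cities.price
7 | 9 | 10 | 2 | 3 | 80 | gina | 7
4 | 10 | 6 | 8 | 7 | 9 | dave | 4
4 | 10 | 6 | 8 | 20 | 7 | frank | 4
4 | 10 | 6 | 8 | 1 | 1 | gina | 4
After SELECT (4 rows):
cities.rank | cities.name
80 | gina
9 | dave
7 | frank
1 | gina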